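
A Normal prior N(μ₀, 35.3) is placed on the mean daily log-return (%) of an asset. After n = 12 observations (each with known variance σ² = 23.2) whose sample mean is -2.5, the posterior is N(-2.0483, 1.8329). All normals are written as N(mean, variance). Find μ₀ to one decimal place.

With known observation variance, the Normal–Normal posterior has precision τ_n = τ₀ + n/σ² and mean μ_n = (τ₀μ₀ + (n/σ²)x̄)/τ_n.
Here τ₀ = 1/35.3 = 0.028329 and τ_data = 12/23.2 = 0.517241, so τ_n = 0.545570.
Rearranging for μ₀: μ₀ = (μ_n·τ_n − τ_data·x̄)/τ₀ = (-2.0483·0.545570 − 0.517241·-2.5) / 0.028329 = 0.175611/0.028329 ≈ 6.2.

μ₀ = 6.2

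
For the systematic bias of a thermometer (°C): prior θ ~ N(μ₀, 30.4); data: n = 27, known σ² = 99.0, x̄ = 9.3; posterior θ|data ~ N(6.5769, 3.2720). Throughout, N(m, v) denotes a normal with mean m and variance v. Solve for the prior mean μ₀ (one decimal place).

μ₀ = -16.0

The posterior mean is a precision-weighted average: μ_n = (τ₀μ₀ + τ_data·x̄)/(τ₀+τ_data), with τ₀=1/σ₀² and τ_data=n/σ².
Here τ₀ = 1/30.4 = 0.032895 and τ_data = 27/99.0 = 0.272727, so τ_n = 0.305622.
Rearranging for μ₀: μ₀ = (μ_n·τ_n − τ_data·x̄)/τ₀ = (6.5769·0.305622 − 0.272727·9.3) / 0.032895 = -0.526316/0.032895 ≈ -16.0.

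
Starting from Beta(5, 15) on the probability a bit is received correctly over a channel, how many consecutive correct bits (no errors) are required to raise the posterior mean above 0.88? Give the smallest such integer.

After k correct bits and 0 errors the posterior is Beta(5+k, 15), with mean (5+k)/(5+15+k).
Set (5+k)/(20+k) > 0.88 and solve: k > (0.88·20 − 5)/(1 − 0.88) = 105.000.
The smallest integer exceeding 105.000 is 106, and checking k=106: (111)/(126) = 0.8810 > 0.88.

k = 106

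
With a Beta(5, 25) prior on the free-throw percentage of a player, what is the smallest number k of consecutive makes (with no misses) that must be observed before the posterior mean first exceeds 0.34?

k = 8

After k makes and 0 misses the posterior is Beta(5+k, 25), with mean (5+k)/(5+25+k).
Set (5+k)/(30+k) > 0.34 and solve: k > (0.34·30 − 5)/(1 − 0.34) = 7.879.
The smallest integer exceeding 7.879 is 8, and checking k=8: (13)/(38) = 0.3421 > 0.34.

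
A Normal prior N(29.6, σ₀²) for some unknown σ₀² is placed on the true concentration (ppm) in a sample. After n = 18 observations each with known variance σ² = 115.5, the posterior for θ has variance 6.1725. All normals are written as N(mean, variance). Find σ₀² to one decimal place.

σ₀² = 162.2

For the Normal–Normal model with known σ², precisions add: τ_n = τ₀ + n/σ².
So 1/σ₀² = 1/6.1725 − 18/115.5 = 0.162009 − 0.155844 = 0.006165.
Hence σ₀² = 1/0.006165 ≈ 162.2.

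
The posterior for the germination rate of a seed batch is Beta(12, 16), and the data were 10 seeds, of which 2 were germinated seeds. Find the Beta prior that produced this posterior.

Beta(10, 8)

Under Beta–binomial conjugacy the posterior parameters are (a+s, b+f).
So a = 12 − 2 = 10 and b = 16 − 8 = 8.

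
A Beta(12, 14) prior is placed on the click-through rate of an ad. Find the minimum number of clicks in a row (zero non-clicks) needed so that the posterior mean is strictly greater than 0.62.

After k clicks and 0 non-clicks the posterior is Beta(12+k, 14), with mean (12+k)/(12+14+k).
Set (12+k)/(26+k) > 0.62 and solve: k > (0.62·26 − 12)/(1 − 0.62) = 10.842.
The smallest integer exceeding 10.842 is 11.

k = 11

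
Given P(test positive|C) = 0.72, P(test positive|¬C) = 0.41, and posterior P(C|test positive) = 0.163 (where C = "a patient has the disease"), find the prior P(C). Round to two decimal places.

P(C) = 0.10

Bayes' rule in odds form gives O(C|E) = O(C)·[P(E|C)/P(E|¬C)], hence O(C) = O(C|E)/LR.
Posterior odds = 0.163/(1−0.163) = 0.1947. LR = 0.72/0.41 = 1.7561.
Prior odds = 0.1947/1.7561 = 0.1109, so P(C) = 0.1109/(1+0.1109) ≈ 0.10.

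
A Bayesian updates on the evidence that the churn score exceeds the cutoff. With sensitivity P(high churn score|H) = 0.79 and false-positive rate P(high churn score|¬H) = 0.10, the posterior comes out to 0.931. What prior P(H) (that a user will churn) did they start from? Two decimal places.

Bayes' rule in odds form gives O(H|E) = O(H)·[P(E|H)/P(E|¬H)], hence O(H) = O(H|E)/LR.
Posterior odds = 0.931/(1−0.931) = 13.4928. LR = 0.79/0.10 = 7.9000.
Prior odds = 13.4928/7.9000 = 1.7079, so P(H) = 1.7079/(1+1.7079) ≈ 0.63.

P(H) = 0.63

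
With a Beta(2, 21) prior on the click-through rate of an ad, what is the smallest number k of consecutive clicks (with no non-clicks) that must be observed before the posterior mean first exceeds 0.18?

After k clicks and 0 non-clicks the posterior is Beta(2+k, 21), with mean (2+k)/(2+21+k).
Set (2+k)/(23+k) > 0.18 and solve: k > (0.18·23 − 2)/(1 − 0.18) = 2.610.
The smallest integer exceeding 2.610 is 3, and checking k=3: (5)/(26) = 0.1923 > 0.18.

k = 3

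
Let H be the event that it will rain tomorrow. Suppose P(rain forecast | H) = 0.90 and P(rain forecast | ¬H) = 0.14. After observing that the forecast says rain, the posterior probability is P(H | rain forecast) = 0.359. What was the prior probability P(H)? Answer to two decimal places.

In odds form, posterior odds = prior odds × likelihood ratio, so prior odds = posterior odds ÷ LR.
Posterior odds = 0.359/(1−0.359) = 0.5601. LR = 0.90/0.14 = 6.4286.
Prior odds = 0.5601/6.4286 = 0.0871, so P(H) = 0.0871/(1+0.0871) ≈ 0.08.

P(H) = 0.08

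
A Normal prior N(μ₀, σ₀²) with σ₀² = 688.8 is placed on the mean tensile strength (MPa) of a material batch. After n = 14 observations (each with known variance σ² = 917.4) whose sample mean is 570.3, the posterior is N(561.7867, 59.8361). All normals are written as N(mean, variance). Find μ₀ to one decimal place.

With known observation variance, the Normal–Normal posterior has precision τ_n = τ₀ + n/σ² and mean μ_n = (τ₀μ₀ + (n/σ²)x̄)/τ_n.
Here τ₀ = 1/688.8 = 0.001452 and τ_data = 14/917.4 = 0.015261, so τ_n = 0.016713.
Rearranging for μ₀: μ₀ = (μ_n·τ_n − τ_data·x̄)/τ₀ = (561.7867·0.016713 − 0.015261·570.3) / 0.001452 = 0.685793/0.001452 ≈ 472.3.

μ₀ = 472.3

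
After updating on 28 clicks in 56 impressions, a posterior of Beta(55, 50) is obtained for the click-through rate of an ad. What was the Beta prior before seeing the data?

Beta is conjugate to the binomial likelihood: posterior = Beta(a+s, b+f).
Subtract the data counts: 55−28=27, 50−28=22.

Beta(27, 22)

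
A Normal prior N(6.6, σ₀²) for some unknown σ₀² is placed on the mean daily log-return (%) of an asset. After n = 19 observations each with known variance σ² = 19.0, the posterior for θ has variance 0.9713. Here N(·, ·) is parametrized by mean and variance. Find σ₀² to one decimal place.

For the Normal–Normal model with known σ², precisions add: τ_n = τ₀ + n/σ².
So 1/σ₀² = 1/0.9713 − 19/19.0 = 1.029548 − 1.000000 = 0.029548.
Hence σ₀² = 1/0.029548 ≈ 33.8.

σ₀² = 33.8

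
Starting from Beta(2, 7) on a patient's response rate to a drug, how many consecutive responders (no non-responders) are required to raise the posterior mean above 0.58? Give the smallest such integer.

After k responders and 0 non-responders the posterior is Beta(2+k, 7), with mean (2+k)/(2+7+k).
Set (2+k)/(9+k) > 0.58 and solve: k > (0.58·9 − 2)/(1 − 0.58) = 7.667.
The smallest integer exceeding 7.667 is 8.

k = 8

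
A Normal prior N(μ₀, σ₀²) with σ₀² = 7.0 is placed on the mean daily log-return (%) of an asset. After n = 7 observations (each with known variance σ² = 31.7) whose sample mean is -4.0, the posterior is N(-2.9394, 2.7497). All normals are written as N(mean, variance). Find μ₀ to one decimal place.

With known observation variance, the Normal–Normal posterior has precision τ_n = τ₀ + n/σ² and mean μ_n = (τ₀μ₀ + (n/σ²)x̄)/τ_n.
Here τ₀ = 1/7.0 = 0.142857 and τ_data = 7/31.7 = 0.220820, so τ_n = 0.363677.
Rearranging for μ₀: μ₀ = (μ_n·τ_n − τ_data·x̄)/τ₀ = (-2.9394·0.363677 − 0.220820·-4.0) / 0.142857 = -0.185712/0.142857 ≈ -1.3.

μ₀ = -1.3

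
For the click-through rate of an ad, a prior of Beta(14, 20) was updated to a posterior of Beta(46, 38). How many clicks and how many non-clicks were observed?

Under Beta–binomial conjugacy the posterior parameters are (α+s, β+f).
So s = 46 − 14 = 32 and f = 38 − 20 = 18.

32 clicks and 18 non-clicks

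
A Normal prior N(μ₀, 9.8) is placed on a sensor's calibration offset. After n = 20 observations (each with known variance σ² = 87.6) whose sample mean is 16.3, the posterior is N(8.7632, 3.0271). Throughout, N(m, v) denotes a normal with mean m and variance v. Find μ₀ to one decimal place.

μ₀ = -8.1

With known observation variance, the Normal–Normal posterior has precision τ_n = τ₀ + n/σ² and mean μ_n = (τ₀μ₀ + (n/σ²)x̄)/τ_n.
Here τ₀ = 1/9.8 = 0.102041 and τ_data = 20/87.6 = 0.228311, so τ_n = 0.330352.
Rearranging for μ₀: μ₀ = (μ_n·τ_n − τ_data·x̄)/τ₀ = (8.7632·0.330352 − 0.228311·16.3) / 0.102041 = -0.826529/0.102041 ≈ -8.1.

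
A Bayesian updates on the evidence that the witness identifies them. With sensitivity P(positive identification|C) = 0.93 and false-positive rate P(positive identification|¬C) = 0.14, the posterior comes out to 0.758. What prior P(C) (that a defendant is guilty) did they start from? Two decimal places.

Bayes' rule in odds form gives O(C|E) = O(C)·[P(E|C)/P(E|¬C)], hence O(C) = O(C|E)/LR.
Posterior odds = 0.758/(1−0.758) = 3.1322. LR = 0.93/0.14 = 6.6429.
Prior odds = 3.1322/6.6429 = 0.4715, so P(C) = 0.4715/(1+0.4715) ≈ 0.32.

P(C) = 0.32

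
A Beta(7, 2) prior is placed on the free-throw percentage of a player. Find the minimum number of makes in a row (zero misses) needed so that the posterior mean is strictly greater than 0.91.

After k makes and 0 misses the posterior is Beta(7+k, 2), with mean (7+k)/(7+2+k).
Set (7+k)/(9+k) > 0.91 and solve: k > (0.91·9 − 7)/(1 − 0.91) = 13.222.
The smallest integer exceeding 13.222 is 14, and checking k=14: (21)/(23) = 0.9130 > 0.91.

k = 14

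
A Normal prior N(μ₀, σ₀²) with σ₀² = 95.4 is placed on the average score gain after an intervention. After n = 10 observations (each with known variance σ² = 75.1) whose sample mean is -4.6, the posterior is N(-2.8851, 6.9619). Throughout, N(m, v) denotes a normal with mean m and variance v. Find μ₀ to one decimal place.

μ₀ = 18.9

With known observation variance, the Normal–Normal posterior has precision τ_n = τ₀ + n/σ² and mean μ_n = (τ₀μ₀ + (n/σ²)x̄)/τ_n.
Here τ₀ = 1/95.4 = 0.010482 and τ_data = 10/75.1 = 0.133156, so τ_n = 0.143638.
Rearranging for μ₀: μ₀ = (μ_n·τ_n − τ_data·x̄)/τ₀ = (-2.8851·0.143638 − 0.133156·-4.6) / 0.010482 = 0.198108/0.010482 ≈ 18.9.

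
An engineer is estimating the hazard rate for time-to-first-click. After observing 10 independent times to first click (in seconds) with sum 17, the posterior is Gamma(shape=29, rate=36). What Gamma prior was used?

For an exponential likelihood with a Gamma(α, β) prior on the rate, n observations with total T give posterior Gamma(α+n, β+T).
So α = 29 − 10 = 19 and β = 36 − 17 = 19.

Gamma(shape=19, rate=19)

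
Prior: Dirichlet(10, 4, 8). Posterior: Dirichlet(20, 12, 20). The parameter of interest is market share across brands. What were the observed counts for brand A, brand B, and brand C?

counts (10, 8, 12)

For a Dirichlet(α) prior with multinomial counts c, the posterior is Dirichlet(α + c) componentwise.
Counts are posterior − prior componentwise: 20−10=10, 12−4=8, 20−8=12.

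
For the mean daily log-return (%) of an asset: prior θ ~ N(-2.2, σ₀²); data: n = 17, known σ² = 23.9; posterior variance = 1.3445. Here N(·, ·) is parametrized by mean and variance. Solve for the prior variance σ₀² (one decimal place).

Posterior precision equals prior precision plus data precision: 1/σ_n² = 1/σ₀² + n/σ².
So 1/σ₀² = 1/1.3445 − 17/23.9 = 0.743771 − 0.711297 = 0.032474.
Hence σ₀² = 1/0.032474 ≈ 30.8.

σ₀² = 30.8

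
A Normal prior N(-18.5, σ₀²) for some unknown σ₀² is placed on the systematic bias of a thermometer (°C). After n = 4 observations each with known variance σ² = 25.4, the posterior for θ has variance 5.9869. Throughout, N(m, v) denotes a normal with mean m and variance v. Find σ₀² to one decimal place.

For the Normal–Normal model with known σ², precisions add: τ_n = τ₀ + n/σ².
So 1/σ₀² = 1/5.9869 − 4/25.4 = 0.167031 − 0.157480 = 0.009551.
Hence σ₀² = 1/0.009551 ≈ 104.7.

σ₀² = 104.7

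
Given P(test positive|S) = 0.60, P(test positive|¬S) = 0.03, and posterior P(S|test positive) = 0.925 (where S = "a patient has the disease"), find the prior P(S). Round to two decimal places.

Bayes' rule in odds form gives O(S|E) = O(S)·[P(E|S)/P(E|¬S)], hence O(S) = O(S|E)/LR.
Posterior odds = 0.925/(1−0.925) = 12.3333. LR = 0.60/0.03 = 20.0000.
Prior odds = 12.3333/20.0000 = 0.6167, so P(S) = 0.6167/(1+0.6167) ≈ 0.38.

P(S) = 0.38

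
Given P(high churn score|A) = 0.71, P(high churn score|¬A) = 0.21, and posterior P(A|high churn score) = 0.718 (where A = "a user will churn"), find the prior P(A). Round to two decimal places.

P(A) = 0.43

Bayes' rule in odds form gives O(A|E) = O(A)·[P(E|A)/P(E|¬A)], hence O(A) = O(A|E)/LR.
Posterior odds = 0.718/(1−0.718) = 2.5461. LR = 0.71/0.21 = 3.3810.
Prior odds = 2.5461/3.3810 = 0.7531, so P(A) = 0.7531/(1+0.7531) ≈ 0.43.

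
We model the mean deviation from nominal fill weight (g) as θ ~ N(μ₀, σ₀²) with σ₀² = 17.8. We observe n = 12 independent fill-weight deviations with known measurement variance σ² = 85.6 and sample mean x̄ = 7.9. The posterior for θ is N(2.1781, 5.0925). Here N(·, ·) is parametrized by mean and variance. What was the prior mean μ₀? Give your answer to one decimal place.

μ₀ = -12.1

With known observation variance, the Normal–Normal posterior has precision τ_n = τ₀ + n/σ² and mean μ_n = (τ₀μ₀ + (n/σ²)x̄)/τ_n.
Here τ₀ = 1/17.8 = 0.056180 and τ_data = 12/85.6 = 0.140187, so τ_n = 0.196367.
Rearranging for μ₀: μ₀ = (μ_n·τ_n − τ_data·x̄)/τ₀ = (2.1781·0.196367 − 0.140187·7.9) / 0.056180 = -0.679770/0.056180 ≈ -12.1.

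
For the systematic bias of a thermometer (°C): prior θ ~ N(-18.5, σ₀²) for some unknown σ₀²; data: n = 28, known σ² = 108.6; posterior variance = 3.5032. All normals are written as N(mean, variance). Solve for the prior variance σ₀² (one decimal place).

Posterior precision equals prior precision plus data precision: 1/σ_n² = 1/σ₀² + n/σ².
So 1/σ₀² = 1/3.5032 − 28/108.6 = 0.285453 − 0.257827 = 0.027626.
Hence σ₀² = 1/0.027626 ≈ 36.2.

σ₀² = 36.2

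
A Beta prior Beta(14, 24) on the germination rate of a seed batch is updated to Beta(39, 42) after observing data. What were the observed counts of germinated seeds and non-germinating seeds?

A Beta(a, b) prior with s successes and f failures in binomial data gives a Beta(a+s, b+f) posterior.
So s = 39 − 14 = 25 and f = 42 − 24 = 18.

25 germinated seeds and 18 non-germinating seeds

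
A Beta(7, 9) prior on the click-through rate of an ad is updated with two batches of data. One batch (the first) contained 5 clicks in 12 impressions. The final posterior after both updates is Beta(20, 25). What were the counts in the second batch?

8 clicks and 9 non-clicks

Because Beta–binomial updating is additive in the counts, the combined data contributed (α_post−α_prior, β_post−β_prior) successes and failures.
Total across both batches: 20−7=13 clicks, 25−9=16 non-clicks.
Subtract the first batch: 13−5=8 clicks and 16−7=9 non-clicks.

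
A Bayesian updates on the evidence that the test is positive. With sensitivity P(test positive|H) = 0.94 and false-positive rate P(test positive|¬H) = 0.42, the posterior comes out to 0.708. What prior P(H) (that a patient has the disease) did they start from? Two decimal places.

In odds form, posterior odds = prior odds × likelihood ratio, so prior odds = posterior odds ÷ LR.
Posterior odds = 0.708/(1−0.708) = 2.4247. LR = 0.94/0.42 = 2.2381.
Prior odds = 2.4247/2.2381 = 1.0834, so P(H) = 1.0834/(1+1.0834) ≈ 0.52.

P(H) = 0.52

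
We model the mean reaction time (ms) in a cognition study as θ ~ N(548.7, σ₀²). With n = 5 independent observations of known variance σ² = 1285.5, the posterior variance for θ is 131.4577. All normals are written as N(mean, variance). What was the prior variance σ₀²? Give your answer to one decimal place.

σ₀² = 269.0

Posterior precision equals prior precision plus data precision: 1/σ_n² = 1/σ₀² + n/σ².
So 1/σ₀² = 1/131.4577 − 5/1285.5 = 0.007607 − 0.003890 = 0.003717.
Hence σ₀² = 1/0.003717 ≈ 269.0.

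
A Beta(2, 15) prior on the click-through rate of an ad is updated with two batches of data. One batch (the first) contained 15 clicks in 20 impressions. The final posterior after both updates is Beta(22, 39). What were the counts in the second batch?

5 clicks and 19 non-clicks

Sequential conjugate updates are equivalent to a single update on the pooled data, so total successes = posterior α − prior α and total failures = posterior β − prior β.
Total across both batches: 22−2=20 clicks, 39−15=24 non-clicks.
Subtract the first batch: 20−15=5 clicks and 24−5=19 non-clicks.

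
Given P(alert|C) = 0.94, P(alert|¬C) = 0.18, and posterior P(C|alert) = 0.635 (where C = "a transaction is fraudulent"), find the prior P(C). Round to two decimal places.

In odds form, posterior odds = prior odds × likelihood ratio, so prior odds = posterior odds ÷ LR.
Posterior odds = 0.635/(1−0.635) = 1.7397. LR = 0.94/0.18 = 5.2222.
Prior odds = 1.7397/5.2222 = 0.3331, so P(C) = 0.3331/(1+0.3331) ≈ 0.25.

P(C) = 0.25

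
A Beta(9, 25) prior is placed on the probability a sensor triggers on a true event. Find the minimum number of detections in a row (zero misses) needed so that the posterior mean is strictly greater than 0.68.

After k detections and 0 misses the posterior is Beta(9+k, 25), with mean (9+k)/(9+25+k).
Set (9+k)/(34+k) > 0.68 and solve: k > (0.68·34 − 9)/(1 − 0.68) = 44.125.
The smallest integer exceeding 44.125 is 45.

k = 45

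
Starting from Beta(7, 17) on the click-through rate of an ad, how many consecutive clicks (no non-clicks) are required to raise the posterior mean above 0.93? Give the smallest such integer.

After k clicks and 0 non-clicks the posterior is Beta(7+k, 17), with mean (7+k)/(7+17+k).
Set (7+k)/(24+k) > 0.93 and solve: k > (0.93·24 − 7)/(1 − 0.93) = 218.857.
The smallest integer exceeding 218.857 is 219.

k = 219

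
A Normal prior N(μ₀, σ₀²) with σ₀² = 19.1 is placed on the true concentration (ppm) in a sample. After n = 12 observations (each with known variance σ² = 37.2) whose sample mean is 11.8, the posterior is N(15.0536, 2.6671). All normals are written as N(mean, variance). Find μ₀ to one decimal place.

μ₀ = 35.1

The posterior mean is a precision-weighted average: μ_n = (τ₀μ₀ + τ_data·x̄)/(τ₀+τ_data), with τ₀=1/σ₀² and τ_data=n/σ².
Here τ₀ = 1/19.1 = 0.052356 and τ_data = 12/37.2 = 0.322581, so τ_n = 0.374937.
Rearranging for μ₀: μ₀ = (μ_n·τ_n − τ_data·x̄)/τ₀ = (15.0536·0.374937 − 0.322581·11.8) / 0.052356 = 1.837696/0.052356 ≈ 35.1.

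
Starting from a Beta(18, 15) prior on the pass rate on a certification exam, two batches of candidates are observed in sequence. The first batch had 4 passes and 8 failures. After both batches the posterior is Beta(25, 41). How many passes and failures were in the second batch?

3 passes and 18 failures

Sequential conjugate updates are equivalent to a single update on the pooled data, so total successes = posterior α − prior α and total failures = posterior β − prior β.
Total across both batches: 25−18=7 passes, 41−15=26 failures.
Subtract the first batch: 7−4=3 passes and 26−8=18 failures.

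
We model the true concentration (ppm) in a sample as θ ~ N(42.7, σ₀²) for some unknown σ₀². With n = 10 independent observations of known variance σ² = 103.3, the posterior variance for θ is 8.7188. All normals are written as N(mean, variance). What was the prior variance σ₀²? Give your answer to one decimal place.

σ₀² = 55.9

For the Normal–Normal model with known σ², precisions add: τ_n = τ₀ + n/σ².
So 1/σ₀² = 1/8.7188 − 10/103.3 = 0.114695 − 0.096805 = 0.017890.
Hence σ₀² = 1/0.017890 ≈ 55.9.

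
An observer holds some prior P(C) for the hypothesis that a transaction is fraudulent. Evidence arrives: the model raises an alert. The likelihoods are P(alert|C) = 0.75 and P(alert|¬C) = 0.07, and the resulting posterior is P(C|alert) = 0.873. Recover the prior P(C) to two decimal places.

In odds form, posterior odds = prior odds × likelihood ratio, so prior odds = posterior odds ÷ LR.
Posterior odds = 0.873/(1−0.873) = 6.8740. LR = 0.75/0.07 = 10.7143.
Prior odds = 6.8740/10.7143 = 0.6416, so P(C) = 0.6416/(1+0.6416) ≈ 0.39.

P(C) = 0.39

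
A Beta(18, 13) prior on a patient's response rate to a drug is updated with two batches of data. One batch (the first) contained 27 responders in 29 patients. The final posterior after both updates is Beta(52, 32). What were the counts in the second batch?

7 responders and 17 non-responders

Because Beta–binomial updating is additive in the counts, the combined data contributed (α_post−α_prior, β_post−β_prior) successes and failures.
Total across both batches: 52−18=34 responders, 32−13=19 non-responders.
Subtract the first batch: 34−27=7 responders and 19−2=17 non-responders.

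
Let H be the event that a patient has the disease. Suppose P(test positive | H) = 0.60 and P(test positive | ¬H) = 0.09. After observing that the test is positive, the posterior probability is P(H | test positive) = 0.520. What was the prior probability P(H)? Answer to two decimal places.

P(H) = 0.14

In odds form, posterior odds = prior odds × likelihood ratio, so prior odds = posterior odds ÷ LR.
Posterior odds = 0.520/(1−0.520) = 1.0833. LR = 0.60/0.09 = 6.6667.
Prior odds = 1.0833/6.6667 = 0.1625, so P(H) = 0.1625/(1+0.1625) ≈ 0.14.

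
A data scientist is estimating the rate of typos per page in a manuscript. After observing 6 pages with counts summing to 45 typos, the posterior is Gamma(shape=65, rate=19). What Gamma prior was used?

Gamma(shape=20, rate=13)

Gamma–Poisson conjugacy: posterior shape = α + Σxᵢ, posterior rate = β + n.
So α = 65 − 45 = 20 and β = 19 − 6 = 13.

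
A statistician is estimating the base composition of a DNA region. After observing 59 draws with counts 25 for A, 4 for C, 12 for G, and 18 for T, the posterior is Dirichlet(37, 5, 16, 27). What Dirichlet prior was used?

Dirichlet(12, 1, 4, 9)

For a Dirichlet(α) prior with multinomial counts c, the posterior is Dirichlet(α + c) componentwise.
Subtract each count from the matching posterior parameter: 37−25=12, 5−4=1, 16−12=4, 27−18=9.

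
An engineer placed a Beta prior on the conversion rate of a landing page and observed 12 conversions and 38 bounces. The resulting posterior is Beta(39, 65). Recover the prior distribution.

Beta(27, 27)

Beta is conjugate to the binomial likelihood: posterior = Beta(a+s, b+f).
So a = 39 − 12 = 27 and b = 65 − 38 = 27.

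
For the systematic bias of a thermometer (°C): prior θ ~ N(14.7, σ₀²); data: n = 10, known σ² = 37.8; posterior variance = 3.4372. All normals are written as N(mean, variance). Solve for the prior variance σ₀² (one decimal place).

For the Normal–Normal model with known σ², precisions add: τ_n = τ₀ + n/σ².
So 1/σ₀² = 1/3.4372 − 10/37.8 = 0.290934 − 0.264550 = 0.026384.
Hence σ₀² = 1/0.026384 ≈ 37.9.

σ₀² = 37.9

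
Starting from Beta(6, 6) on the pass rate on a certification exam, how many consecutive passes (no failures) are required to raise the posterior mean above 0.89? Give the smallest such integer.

After k passes and 0 failures the posterior is Beta(6+k, 6), with mean (6+k)/(6+6+k).
Set (6+k)/(12+k) > 0.89 and solve: k > (0.89·12 − 6)/(1 − 0.89) = 42.545.
The smallest integer exceeding 42.545 is 43.

k = 43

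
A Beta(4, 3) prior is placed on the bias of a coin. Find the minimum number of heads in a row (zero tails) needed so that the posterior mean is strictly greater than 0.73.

k = 5

After k heads and 0 tails the posterior is Beta(4+k, 3), with mean (4+k)/(4+3+k).
Set (4+k)/(7+k) > 0.73 and solve: k > (0.73·7 − 4)/(1 − 0.73) = 4.111.
The smallest integer exceeding 4.111 is 5, and checking k=5: (9)/(12) = 0.7500 > 0.73.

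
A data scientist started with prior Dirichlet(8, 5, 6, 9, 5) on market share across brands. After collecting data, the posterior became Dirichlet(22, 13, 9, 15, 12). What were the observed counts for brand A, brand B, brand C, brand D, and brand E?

counts (14, 8, 3, 6, 7)

For a Dirichlet(α) prior with multinomial counts c, the posterior is Dirichlet(α + c) componentwise.
Counts are posterior − prior componentwise: 22−8=14, 13−5=8, 9−6=3, 15−9=6, 12−5=7.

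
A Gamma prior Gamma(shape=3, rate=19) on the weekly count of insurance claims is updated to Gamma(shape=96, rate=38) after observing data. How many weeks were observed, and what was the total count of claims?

Gamma–Poisson conjugacy: posterior shape = α + Σxᵢ, posterior rate = β + n.
Matching: Σxᵢ = 96 − 3 = 93 and n = 38 − 19 = 19.

n = 19 weeks with total 93 claims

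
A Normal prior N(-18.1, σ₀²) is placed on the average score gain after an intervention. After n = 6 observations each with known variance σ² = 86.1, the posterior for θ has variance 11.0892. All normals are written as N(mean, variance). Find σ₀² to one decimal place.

For the Normal–Normal model with known σ², precisions add: τ_n = τ₀ + n/σ².
So 1/σ₀² = 1/11.0892 − 6/86.1 = 0.090178 − 0.069686 = 0.020492.
Hence σ₀² = 1/0.020492 ≈ 48.8.

σ₀² = 48.8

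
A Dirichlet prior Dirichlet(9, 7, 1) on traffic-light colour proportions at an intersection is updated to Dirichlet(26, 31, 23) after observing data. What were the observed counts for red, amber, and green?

For a Dirichlet(α) prior with multinomial counts c, the posterior is Dirichlet(α + c) componentwise.
Counts are posterior − prior componentwise: 26−9=17, 31−7=24, 23−1=22.

counts (17, 24, 22)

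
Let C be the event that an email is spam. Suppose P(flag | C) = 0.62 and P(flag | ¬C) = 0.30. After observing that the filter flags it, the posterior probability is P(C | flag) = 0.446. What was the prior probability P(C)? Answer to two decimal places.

P(C) = 0.28

In odds form, posterior odds = prior odds × likelihood ratio, so prior odds = posterior odds ÷ LR.
Posterior odds = 0.446/(1−0.446) = 0.8051. LR = 0.62/0.30 = 2.0667.
Prior odds = 0.8051/2.0667 = 0.3896, so P(C) = 0.3896/(1+0.3896) ≈ 0.28.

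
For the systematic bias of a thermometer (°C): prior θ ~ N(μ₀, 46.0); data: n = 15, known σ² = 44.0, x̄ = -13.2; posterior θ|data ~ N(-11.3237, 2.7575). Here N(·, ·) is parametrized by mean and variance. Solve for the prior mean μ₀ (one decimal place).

μ₀ = 18.1

The posterior mean is a precision-weighted average: μ_n = (τ₀μ₀ + τ_data·x̄)/(τ₀+τ_data), with τ₀=1/σ₀² and τ_data=n/σ².
Here τ₀ = 1/46.0 = 0.021739 and τ_data = 15/44.0 = 0.340909, so τ_n = 0.362648.
Rearranging for μ₀: μ₀ = (μ_n·τ_n − τ_data·x̄)/τ₀ = (-11.3237·0.362648 − 0.340909·-13.2) / 0.021739 = 0.393482/0.021739 ≈ 18.1.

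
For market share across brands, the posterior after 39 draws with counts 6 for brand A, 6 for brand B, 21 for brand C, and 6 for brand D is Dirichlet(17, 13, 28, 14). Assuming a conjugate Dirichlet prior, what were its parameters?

Dirichlet(11, 7, 7, 8)

For a Dirichlet(α) prior with multinomial counts c, the posterior is Dirichlet(α + c) componentwise.
Subtract each count from the matching posterior parameter: 17−6=11, 13−6=7, 28−21=7, 14−6=8.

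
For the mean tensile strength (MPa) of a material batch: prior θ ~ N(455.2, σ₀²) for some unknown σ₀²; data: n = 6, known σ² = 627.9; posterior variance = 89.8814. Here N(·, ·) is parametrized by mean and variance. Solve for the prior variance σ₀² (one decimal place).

Posterior precision equals prior precision plus data precision: 1/σ_n² = 1/σ₀² + n/σ².
So 1/σ₀² = 1/89.8814 − 6/627.9 = 0.011126 − 0.009556 = 0.001570.
Hence σ₀² = 1/0.001570 ≈ 636.9.

σ₀² = 636.9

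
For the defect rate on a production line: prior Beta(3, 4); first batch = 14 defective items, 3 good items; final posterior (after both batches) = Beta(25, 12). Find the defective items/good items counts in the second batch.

8 defective items and 5 good items

Sequential conjugate updates are equivalent to a single update on the pooled data, so total successes = posterior α − prior α and total failures = posterior β − prior β.
Total across both batches: 25−3=22 defective items, 12−4=8 good items.
Subtract the first batch: 22−14=8 defective items and 8−3=5 good items.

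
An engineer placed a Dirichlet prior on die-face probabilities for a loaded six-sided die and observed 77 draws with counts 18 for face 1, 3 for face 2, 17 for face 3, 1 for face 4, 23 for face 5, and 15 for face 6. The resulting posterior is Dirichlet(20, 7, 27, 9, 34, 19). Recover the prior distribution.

Dirichlet(2, 4, 10, 8, 11, 4)

For a Dirichlet(α) prior with multinomial counts c, the posterior is Dirichlet(α + c) componentwise.
Subtract each count from the matching posterior parameter: 20−18=2, 7−3=4, 27−17=10, 9−1=8, 34−23=11, 19−15=4.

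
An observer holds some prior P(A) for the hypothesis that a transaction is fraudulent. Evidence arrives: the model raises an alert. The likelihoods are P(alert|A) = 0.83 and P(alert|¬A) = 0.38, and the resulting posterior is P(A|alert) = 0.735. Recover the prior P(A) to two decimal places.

In odds form, posterior odds = prior odds × likelihood ratio, so prior odds = posterior odds ÷ LR.
Posterior odds = 0.735/(1−0.735) = 2.7736. LR = 0.83/0.38 = 2.1842.
Prior odds = 2.7736/2.1842 = 1.2698, so P(A) = 1.2698/(1+1.2698) ≈ 0.56.

P(A) = 0.56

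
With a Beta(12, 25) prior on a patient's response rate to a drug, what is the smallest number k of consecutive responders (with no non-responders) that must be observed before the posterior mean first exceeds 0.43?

After k responders and 0 non-responders the posterior is Beta(12+k, 25), with mean (12+k)/(12+25+k).
Set (12+k)/(37+k) > 0.43 and solve: k > (0.43·37 − 12)/(1 − 0.43) = 6.860.
The smallest integer exceeding 6.860 is 7, and checking k=7: (19)/(44) = 0.4318 > 0.43.

k = 7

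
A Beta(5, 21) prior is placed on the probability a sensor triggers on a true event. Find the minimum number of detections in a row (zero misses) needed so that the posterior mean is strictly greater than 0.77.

After k detections and 0 misses the posterior is Beta(5+k, 21), with mean (5+k)/(5+21+k).
Set (5+k)/(26+k) > 0.77 and solve: k > (0.77·26 − 5)/(1 − 0.77) = 65.304.
The smallest integer exceeding 65.304 is 66, and checking k=66: (71)/(92) = 0.7717 > 0.77.

k = 66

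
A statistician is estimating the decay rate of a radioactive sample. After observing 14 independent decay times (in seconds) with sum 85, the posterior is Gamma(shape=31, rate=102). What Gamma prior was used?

For an exponential likelihood with a Gamma(α, β) prior on the rate, n observations with total T give posterior Gamma(α+n, β+T).
So α = 31 − 14 = 17 and β = 102 − 85 = 17.

Gamma(shape=17, rate=17)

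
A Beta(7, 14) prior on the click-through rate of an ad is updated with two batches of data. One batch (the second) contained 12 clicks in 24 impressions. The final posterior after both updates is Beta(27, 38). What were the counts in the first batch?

Because Beta–binomial updating is additive in the counts, the combined data contributed (α_post−α_prior, β_post−β_prior) successes and failures.
Total across both batches: 27−7=20 clicks, 38−14=24 non-clicks.
Subtract the second batch: 20−12=8 clicks and 24−12=12 non-clicks.

8 clicks and 12 non-clicks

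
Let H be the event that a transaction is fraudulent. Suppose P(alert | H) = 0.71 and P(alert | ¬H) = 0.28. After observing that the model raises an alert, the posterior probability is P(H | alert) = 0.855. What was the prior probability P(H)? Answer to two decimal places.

P(H) = 0.70

Bayes' rule in odds form gives O(H|E) = O(H)·[P(E|H)/P(E|¬H)], hence O(H) = O(H|E)/LR.
Posterior odds = 0.855/(1−0.855) = 5.8966. LR = 0.71/0.28 = 2.5357.
Prior odds = 5.8966/2.5357 = 2.3254, so P(H) = 2.3254/(1+2.3254) ≈ 0.70.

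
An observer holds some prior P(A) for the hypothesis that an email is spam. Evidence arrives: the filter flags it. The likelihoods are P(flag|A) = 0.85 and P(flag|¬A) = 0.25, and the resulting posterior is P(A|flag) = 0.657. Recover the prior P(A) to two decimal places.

Bayes' rule in odds form gives O(A|E) = O(A)·[P(E|A)/P(E|¬A)], hence O(A) = O(A|E)/LR.
Posterior odds = 0.657/(1−0.657) = 1.9155. LR = 0.85/0.25 = 3.4000.
Prior odds = 1.9155/3.4000 = 0.5634, so P(A) = 0.5634/(1+0.5634) ≈ 0.36.

P(A) = 0.36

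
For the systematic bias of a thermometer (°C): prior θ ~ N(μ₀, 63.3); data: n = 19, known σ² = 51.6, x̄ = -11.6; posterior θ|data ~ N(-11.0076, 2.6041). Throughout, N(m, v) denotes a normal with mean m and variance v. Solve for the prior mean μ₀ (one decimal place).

The posterior mean is a precision-weighted average: μ_n = (τ₀μ₀ + τ_data·x̄)/(τ₀+τ_data), with τ₀=1/σ₀² and τ_data=n/σ².
Here τ₀ = 1/63.3 = 0.015798 and τ_data = 19/51.6 = 0.368217, so τ_n = 0.384015.
Rearranging for μ₀: μ₀ = (μ_n·τ_n − τ_data·x̄)/τ₀ = (-11.0076·0.384015 − 0.368217·-11.6) / 0.015798 = 0.044234/0.015798 ≈ 2.8.

μ₀ = 2.8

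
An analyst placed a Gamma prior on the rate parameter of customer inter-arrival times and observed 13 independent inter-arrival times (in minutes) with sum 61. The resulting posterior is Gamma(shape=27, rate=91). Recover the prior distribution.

For an exponential likelihood with a Gamma(α, β) prior on the rate, n observations with total T give posterior Gamma(α+n, β+T).
So α = 27 − 13 = 14 and β = 91 − 61 = 30.

Gamma(shape=14, rate=30)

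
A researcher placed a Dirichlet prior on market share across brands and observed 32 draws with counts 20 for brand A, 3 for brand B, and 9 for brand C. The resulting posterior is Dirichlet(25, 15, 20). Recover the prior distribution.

For a Dirichlet(α) prior with multinomial counts c, the posterior is Dirichlet(α + c) componentwise.
Subtract each count from the matching posterior parameter: 25−20=5, 15−3=12, 20−9=11.

Dirichlet(5, 12, 11)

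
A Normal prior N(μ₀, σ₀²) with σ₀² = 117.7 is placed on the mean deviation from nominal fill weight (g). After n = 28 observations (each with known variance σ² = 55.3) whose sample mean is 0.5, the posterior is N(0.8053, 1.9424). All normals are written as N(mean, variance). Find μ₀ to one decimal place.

μ₀ = 19.0

The posterior mean is a precision-weighted average: μ_n = (τ₀μ₀ + τ_data·x̄)/(τ₀+τ_data), with τ₀=1/σ₀² and τ_data=n/σ².
Here τ₀ = 1/117.7 = 0.008496 and τ_data = 28/55.3 = 0.506329, so τ_n = 0.514825.
Rearranging for μ₀: μ₀ = (μ_n·τ_n − τ_data·x̄)/τ₀ = (0.8053·0.514825 − 0.506329·0.5) / 0.008496 = 0.161424/0.008496 ≈ 19.0.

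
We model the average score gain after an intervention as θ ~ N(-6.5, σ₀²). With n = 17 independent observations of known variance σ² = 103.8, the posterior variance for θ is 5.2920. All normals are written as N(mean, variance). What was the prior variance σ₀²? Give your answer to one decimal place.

σ₀² = 39.7

For the Normal–Normal model with known σ², precisions add: τ_n = τ₀ + n/σ².
So 1/σ₀² = 1/5.2920 − 17/103.8 = 0.188964 − 0.163776 = 0.025188.
Hence σ₀² = 1/0.025188 ≈ 39.7.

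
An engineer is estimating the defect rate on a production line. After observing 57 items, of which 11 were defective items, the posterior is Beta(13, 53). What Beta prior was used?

Beta is conjugate to the binomial likelihood: posterior = Beta(a+s, b+f).
Subtract the data counts: 13−11=2, 53−46=7.

Beta(2, 7)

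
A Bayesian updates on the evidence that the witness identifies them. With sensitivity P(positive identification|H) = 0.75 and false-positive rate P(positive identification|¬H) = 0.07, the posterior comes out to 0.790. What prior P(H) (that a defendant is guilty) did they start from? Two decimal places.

P(H) = 0.26

In odds form, posterior odds = prior odds × likelihood ratio, so prior odds = posterior odds ÷ LR.
Posterior odds = 0.790/(1−0.790) = 3.7619. LR = 0.75/0.07 = 10.7143.
Prior odds = 3.7619/10.7143 = 0.3511, so P(H) = 0.3511/(1+0.3511) ≈ 0.26.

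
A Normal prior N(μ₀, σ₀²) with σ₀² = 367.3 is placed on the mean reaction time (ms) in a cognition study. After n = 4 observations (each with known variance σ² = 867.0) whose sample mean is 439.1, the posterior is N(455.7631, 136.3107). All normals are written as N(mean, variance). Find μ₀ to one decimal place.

μ₀ = 484.0

The posterior mean is a precision-weighted average: μ_n = (τ₀μ₀ + τ_data·x̄)/(τ₀+τ_data), with τ₀=1/σ₀² and τ_data=n/σ².
Here τ₀ = 1/367.3 = 0.002723 and τ_data = 4/867.0 = 0.004614, so τ_n = 0.007337.
Rearranging for μ₀: μ₀ = (μ_n·τ_n − τ_data·x̄)/τ₀ = (455.7631·0.007337 − 0.004614·439.1) / 0.002723 = 1.317926/0.002723 ≈ 484.0.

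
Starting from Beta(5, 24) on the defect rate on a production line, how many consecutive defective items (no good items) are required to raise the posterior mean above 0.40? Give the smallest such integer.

k = 12

After k defective items and 0 good items the posterior is Beta(5+k, 24), with mean (5+k)/(5+24+k).
Set (5+k)/(29+k) > 0.40 and solve: k > (0.40·29 − 5)/(1 − 0.40) = 11.000.
The smallest integer exceeding 11.000 is 12.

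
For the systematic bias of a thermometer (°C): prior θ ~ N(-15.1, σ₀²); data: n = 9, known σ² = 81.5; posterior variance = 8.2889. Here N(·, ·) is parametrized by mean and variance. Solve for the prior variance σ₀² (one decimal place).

Posterior precision equals prior precision plus data precision: 1/σ_n² = 1/σ₀² + n/σ².
So 1/σ₀² = 1/8.2889 − 9/81.5 = 0.120643 − 0.110429 = 0.010214.
Hence σ₀² = 1/0.010214 ≈ 97.9.

σ₀² = 97.9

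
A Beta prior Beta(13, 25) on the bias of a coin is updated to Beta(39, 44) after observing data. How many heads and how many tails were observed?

26 heads and 19 tails

Beta is conjugate to the binomial likelihood: posterior = Beta(α+s, β+f).
So s = 39 − 13 = 26 and f = 44 − 25 = 19.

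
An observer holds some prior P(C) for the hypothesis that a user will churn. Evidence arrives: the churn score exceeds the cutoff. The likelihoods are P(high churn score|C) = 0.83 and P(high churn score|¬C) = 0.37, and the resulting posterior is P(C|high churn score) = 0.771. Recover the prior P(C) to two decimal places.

In odds form, posterior odds = prior odds × likelihood ratio, so prior odds = posterior odds ÷ LR.
Posterior odds = 0.771/(1−0.771) = 3.3668. LR = 0.83/0.37 = 2.2432.
Prior odds = 3.3668/2.2432 = 1.5009, so P(C) = 1.5009/(1+1.5009) ≈ 0.60.

P(C) = 0.60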